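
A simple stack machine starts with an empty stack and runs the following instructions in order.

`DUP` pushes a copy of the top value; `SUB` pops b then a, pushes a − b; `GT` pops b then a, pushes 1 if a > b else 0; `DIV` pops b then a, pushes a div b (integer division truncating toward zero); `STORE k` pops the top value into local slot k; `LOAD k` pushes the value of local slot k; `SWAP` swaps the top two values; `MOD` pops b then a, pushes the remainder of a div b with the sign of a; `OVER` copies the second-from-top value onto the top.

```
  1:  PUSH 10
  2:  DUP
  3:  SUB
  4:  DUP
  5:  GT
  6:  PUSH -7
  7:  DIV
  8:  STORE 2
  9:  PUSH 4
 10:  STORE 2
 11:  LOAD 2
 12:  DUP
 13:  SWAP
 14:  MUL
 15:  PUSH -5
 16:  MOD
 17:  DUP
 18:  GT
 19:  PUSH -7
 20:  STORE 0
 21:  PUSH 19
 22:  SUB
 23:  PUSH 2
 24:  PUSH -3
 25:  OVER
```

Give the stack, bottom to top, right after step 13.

[4, 4]

PUSH 10 : 10
DUP     : 10 10
SUB     : 0
DUP     : 0 0
GT      : 0
PUSH -7 : 0 -7
DIV     : 0
STORE 2 : (empty)
PUSH 4  : 4
STORE 2 : (empty)
LOAD 2  : 4
DUP     : 4 4
SWAP    : 4 4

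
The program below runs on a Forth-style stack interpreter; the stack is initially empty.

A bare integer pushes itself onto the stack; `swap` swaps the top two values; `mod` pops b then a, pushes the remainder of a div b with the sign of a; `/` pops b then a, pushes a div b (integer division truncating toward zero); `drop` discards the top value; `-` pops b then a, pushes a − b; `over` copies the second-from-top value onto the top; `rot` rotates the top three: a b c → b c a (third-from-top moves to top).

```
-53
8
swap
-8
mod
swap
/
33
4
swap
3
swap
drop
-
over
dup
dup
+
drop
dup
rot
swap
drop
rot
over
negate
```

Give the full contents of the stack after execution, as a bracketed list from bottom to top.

[0, 1, 0, -1]

-53     -53
8       -53 8
swap    8 -53
-8      8 -53 -8
mod     8 -5
swap    -5 8
/       0
33      0 33
4       0 33 4
swap    0 4 33
3       0 4 33 3
swap    0 4 3 33
drop    0 4 3
-       0 1
over    0 1 0
dup     0 1 0 0
dup     0 1 0 0 0
+       0 1 0 0
drop    0 1 0
dup     0 1 0 0
rot     0 0 0 1
swap    0 0 1 0
drop    0 0 1
rot     0 1 0
over    0 1 0 1
negate  0 1 0 -1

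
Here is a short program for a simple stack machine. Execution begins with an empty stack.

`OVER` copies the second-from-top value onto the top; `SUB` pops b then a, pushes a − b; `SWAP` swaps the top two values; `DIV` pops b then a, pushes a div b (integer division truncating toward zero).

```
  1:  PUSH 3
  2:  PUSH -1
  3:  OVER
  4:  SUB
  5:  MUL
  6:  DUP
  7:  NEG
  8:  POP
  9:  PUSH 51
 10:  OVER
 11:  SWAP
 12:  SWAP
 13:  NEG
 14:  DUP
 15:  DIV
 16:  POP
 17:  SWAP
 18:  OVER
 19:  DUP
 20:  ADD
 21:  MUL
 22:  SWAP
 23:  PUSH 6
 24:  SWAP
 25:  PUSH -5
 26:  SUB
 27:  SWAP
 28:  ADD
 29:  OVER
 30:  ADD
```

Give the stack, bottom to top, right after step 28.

[-1224, 62]

PUSH 3  → 3
PUSH -1 → 3 -1
OVER    → 3 -1 3
SUB     → 3 -4
MUL     → -12
DUP     → -12 -12
NEG     → -12 12
POP     → -12
PUSH 51 → -12 51
OVER    → -12 51 -12
SWAP    → -12 -12 51
SWAP    → -12 51 -12
NEG     → -12 51 12
DUP     → -12 51 12 12
DIV     → -12 51 1
POP     → -12 51
SWAP    → 51 -12
OVER    → 51 -12 51
DUP     → 51 -12 51 51
ADD     → 51 -12 102
MUL     → 51 -1224
SWAP    → -1224 51
PUSH 6  → -1224 51 6
SWAP    → -1224 6 51
PUSH -5 → -1224 6 51 -5
SUB     → -1224 6 56
SWAP    → -1224 56 6
ADD     → -1224 62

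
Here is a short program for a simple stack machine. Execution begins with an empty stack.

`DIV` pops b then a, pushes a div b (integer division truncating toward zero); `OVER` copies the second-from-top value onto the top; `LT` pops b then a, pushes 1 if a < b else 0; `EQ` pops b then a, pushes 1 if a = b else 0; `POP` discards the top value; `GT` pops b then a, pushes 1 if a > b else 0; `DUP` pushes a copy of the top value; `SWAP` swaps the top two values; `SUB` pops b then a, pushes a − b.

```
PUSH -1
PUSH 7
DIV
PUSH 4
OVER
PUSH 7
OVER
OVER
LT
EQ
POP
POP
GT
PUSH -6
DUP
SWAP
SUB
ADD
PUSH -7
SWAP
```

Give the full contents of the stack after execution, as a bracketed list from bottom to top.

[-7, 0]

PUSH -1 : [-1]
PUSH 7  : [-1, 7]
DIV     : [0]
PUSH 4  : [0, 4]
OVER    : [0, 4, 0]
PUSH 7  : [0, 4, 0, 7]
OVER    : [0, 4, 0, 7, 0]
OVER    : [0, 4, 0, 7, 0, 7]
LT      : [0, 4, 0, 7, 1]
EQ      : [0, 4, 0, 0]
POP     : [0, 4, 0]
POP     : [0, 4]
GT      : [0]
PUSH -6 : [0, -6]
DUP     : [0, -6, -6]
SWAP    : [0, -6, -6]
SUB     : [0, 0]
ADD     : [0]
PUSH -7 : [0, -7]
SWAP    : [-7, 0]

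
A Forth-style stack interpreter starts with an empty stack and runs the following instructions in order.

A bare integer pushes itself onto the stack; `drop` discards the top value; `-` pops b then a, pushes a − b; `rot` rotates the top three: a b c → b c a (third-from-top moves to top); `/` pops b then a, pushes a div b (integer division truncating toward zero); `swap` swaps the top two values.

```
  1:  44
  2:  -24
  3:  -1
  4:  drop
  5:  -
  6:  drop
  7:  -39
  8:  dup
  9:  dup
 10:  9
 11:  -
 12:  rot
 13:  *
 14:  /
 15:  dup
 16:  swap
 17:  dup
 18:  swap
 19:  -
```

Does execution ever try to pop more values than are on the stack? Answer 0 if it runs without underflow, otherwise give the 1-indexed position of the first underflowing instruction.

44   : 44
-24  : 44 -24
-1   : 44 -24 -1
drop : 44 -24
-    : 68
drop : (empty)
-39  : -39
dup  : -39 -39
dup  : -39 -39 -39
9    : -39 -39 -39 9
-    : -39 -39 -48
rot  : -39 -48 -39
*    : -39 1872
/    : 0
dup  : 0 0
swap : 0 0
dup  : 0 0 0
swap : 0 0 0
-    : 0 0

0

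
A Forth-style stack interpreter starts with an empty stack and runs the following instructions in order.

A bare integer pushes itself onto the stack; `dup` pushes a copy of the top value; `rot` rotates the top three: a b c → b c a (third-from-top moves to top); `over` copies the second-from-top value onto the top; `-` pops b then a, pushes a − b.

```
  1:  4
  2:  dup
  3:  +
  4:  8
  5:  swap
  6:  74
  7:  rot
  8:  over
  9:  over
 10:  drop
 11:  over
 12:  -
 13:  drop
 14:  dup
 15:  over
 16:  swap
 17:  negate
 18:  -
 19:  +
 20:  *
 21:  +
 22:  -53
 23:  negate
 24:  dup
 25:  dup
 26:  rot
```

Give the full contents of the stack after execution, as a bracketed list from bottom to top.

[1784, 53, 53, 53]

4      -> 4
dup    -> 4 4
+      -> 8
8      -> 8 8
swap   -> 8 8
74     -> 8 8 74
rot    -> 8 74 8
over   -> 8 74 8 74
over   -> 8 74 8 74 8
drop   -> 8 74 8 74
over   -> 8 74 8 74 8
-      -> 8 74 8 66
drop   -> 8 74 8
dup    -> 8 74 8 8
over   -> 8 74 8 8 8
swap   -> 8 74 8 8 8
negate -> 8 74 8 8 -8
-      -> 8 74 8 16
+      -> 8 74 24
*      -> 8 1776
+      -> 1784
-53    -> 1784 -53
negate -> 1784 53
dup    -> 1784 53 53
dup    -> 1784 53 53 53
rot    -> 1784 53 53 53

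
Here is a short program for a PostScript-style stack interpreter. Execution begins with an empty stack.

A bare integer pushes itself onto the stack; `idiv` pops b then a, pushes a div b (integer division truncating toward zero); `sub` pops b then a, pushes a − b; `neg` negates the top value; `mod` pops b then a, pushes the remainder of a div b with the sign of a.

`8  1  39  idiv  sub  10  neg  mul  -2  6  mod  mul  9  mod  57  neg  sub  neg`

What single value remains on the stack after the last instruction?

8    → [8]
1    → [8, 1]
39   → [8, 1, 39]
idiv → [8, 0]
sub  → [8]
10   → [8, 10]
neg  → [8, -10]
mul  → [-80]
-2   → [-80, -2]
6    → [-80, -2, 6]
mod  → [-80, -2]
mul  → [160]
9    → [160, 9]
mod  → [7]
57   → [7, 57]
neg  → [7, -57]
sub  → [64]
neg  → [-64]

-64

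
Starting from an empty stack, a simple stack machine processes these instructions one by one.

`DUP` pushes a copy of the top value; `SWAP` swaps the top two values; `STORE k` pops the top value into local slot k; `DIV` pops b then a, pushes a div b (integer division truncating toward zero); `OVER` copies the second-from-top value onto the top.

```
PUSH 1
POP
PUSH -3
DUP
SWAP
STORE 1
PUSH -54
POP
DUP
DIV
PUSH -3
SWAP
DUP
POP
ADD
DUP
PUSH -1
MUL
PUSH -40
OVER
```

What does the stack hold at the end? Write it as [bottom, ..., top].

[-2, 2, -40, 2]

PUSH 1   → [1]
POP      → []
PUSH -3  → [-3]
DUP      → [-3, -3]
SWAP     → [-3, -3]
STORE 1  → [-3]
PUSH -54 → [-3, -54]
POP      → [-3]
DUP      → [-3, -3]
DIV      → [1]
PUSH -3  → [1, -3]
SWAP     → [-3, 1]
DUP      → [-3, 1, 1]
POP      → [-3, 1]
ADD      → [-2]
DUP      → [-2, -2]
PUSH -1  → [-2, -2, -1]
MUL      → [-2, 2]
PUSH -40 → [-2, 2, -40]
OVER     → [-2, 2, -40, 2]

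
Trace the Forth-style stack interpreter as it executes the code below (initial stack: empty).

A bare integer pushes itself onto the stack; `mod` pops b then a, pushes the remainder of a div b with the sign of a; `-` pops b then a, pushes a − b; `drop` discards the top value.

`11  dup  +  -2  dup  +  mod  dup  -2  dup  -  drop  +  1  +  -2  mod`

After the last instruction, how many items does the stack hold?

1

11   → 11
dup  → 11 11
+    → 22
-2   → 22 -2
dup  → 22 -2 -2
+    → 22 -4
mod  → 2
dup  → 2 2
-2   → 2 2 -2
dup  → 2 2 -2 -2
-    → 2 2 0
drop → 2 2
+    → 4
1    → 4 1
+    → 5
-2   → 5 -2
mod  → 1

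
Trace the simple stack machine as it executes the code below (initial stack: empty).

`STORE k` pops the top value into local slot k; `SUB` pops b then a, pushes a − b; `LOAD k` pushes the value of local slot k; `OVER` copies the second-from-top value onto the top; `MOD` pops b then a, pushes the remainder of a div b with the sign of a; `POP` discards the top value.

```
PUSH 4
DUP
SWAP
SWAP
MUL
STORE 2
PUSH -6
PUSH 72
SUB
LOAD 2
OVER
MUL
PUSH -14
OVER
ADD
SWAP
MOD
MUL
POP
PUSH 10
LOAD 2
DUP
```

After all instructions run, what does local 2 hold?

16

PUSH 4   -> 4
DUP      -> 4 4
SWAP     -> 4 4
SWAP     -> 4 4
MUL      -> 16
STORE 2  -> (empty)
PUSH -6  -> -6
PUSH 72  -> -6 72
SUB      -> -78
LOAD 2   -> -78 16
OVER     -> -78 16 -78
MUL      -> -78 -1248
PUSH -14 -> -78 -1248 -14
OVER     -> -78 -1248 -14 -1248
ADD      -> -78 -1248 -1262
SWAP     -> -78 -1262 -1248
MOD      -> -78 -14
MUL      -> 1092
POP      -> (empty)
PUSH 10  -> 10
LOAD 2   -> 10 16
DUP      -> 10 16 16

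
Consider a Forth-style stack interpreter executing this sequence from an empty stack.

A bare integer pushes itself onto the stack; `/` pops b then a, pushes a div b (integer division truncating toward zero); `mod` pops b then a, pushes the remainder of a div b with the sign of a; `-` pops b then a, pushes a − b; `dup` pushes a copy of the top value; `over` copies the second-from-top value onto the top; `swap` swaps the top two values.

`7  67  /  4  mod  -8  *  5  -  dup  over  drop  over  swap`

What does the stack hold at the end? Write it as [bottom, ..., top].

[-5, -5, -5]

7    → [7]
67   → [7, 67]
/    → [0]
4    → [0, 4]
mod  → [0]
-8   → [0, -8]
*    → [0]
5    → [0, 5]
-    → [-5]
dup  → [-5, -5]
over → [-5, -5, -5]
drop → [-5, -5]
over → [-5, -5, -5]
swap → [-5, -5, -5]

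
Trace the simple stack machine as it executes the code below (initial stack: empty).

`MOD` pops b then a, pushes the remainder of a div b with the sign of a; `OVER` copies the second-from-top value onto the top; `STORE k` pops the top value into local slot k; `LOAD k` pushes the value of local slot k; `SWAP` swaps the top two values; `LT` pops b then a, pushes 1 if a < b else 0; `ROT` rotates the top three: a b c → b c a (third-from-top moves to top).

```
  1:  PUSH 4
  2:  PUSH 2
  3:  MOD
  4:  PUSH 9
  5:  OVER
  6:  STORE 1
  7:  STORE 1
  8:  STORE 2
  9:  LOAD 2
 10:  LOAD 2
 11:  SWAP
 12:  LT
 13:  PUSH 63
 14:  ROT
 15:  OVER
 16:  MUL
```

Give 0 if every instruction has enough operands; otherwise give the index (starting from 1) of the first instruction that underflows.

PUSH 4  → [4]
PUSH 2  → [4, 2]
MOD     → [0]
PUSH 9  → [0, 9]
OVER    → [0, 9, 0]
STORE 1 → [0, 9]
STORE 1 → [0]
STORE 2 → []
LOAD 2  → [0]
LOAD 2  → [0, 0]
SWAP    → [0, 0]
LT      → [0]
PUSH 63 → [0, 63]
ROT  — needs 3 operands, stack has 2 → underflow

14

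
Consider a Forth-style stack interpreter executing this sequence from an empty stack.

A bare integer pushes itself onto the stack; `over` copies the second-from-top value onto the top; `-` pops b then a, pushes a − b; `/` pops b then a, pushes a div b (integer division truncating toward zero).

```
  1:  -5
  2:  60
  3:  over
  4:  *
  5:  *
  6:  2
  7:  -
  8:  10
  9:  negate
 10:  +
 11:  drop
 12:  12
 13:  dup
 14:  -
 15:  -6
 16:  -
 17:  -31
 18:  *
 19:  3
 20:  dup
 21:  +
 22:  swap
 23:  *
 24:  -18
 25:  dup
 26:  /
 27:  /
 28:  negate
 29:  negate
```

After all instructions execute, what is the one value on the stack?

-5     : [-5]
60     : [-5, 60]
over   : [-5, 60, -5]
*      : [-5, -300]
*      : [1500]
2      : [1500, 2]
-      : [1498]
10     : [1498, 10]
negate : [1498, -10]
+      : [1488]
drop   : []
12     : [12]
dup    : [12, 12]
-      : [0]
-6     : [0, -6]
-      : [6]
-31    : [6, -31]
*      : [-186]
3      : [-186, 3]
dup    : [-186, 3, 3]
+      : [-186, 6]
swap   : [6, -186]
*      : [-1116]
-18    : [-1116, -18]
dup    : [-1116, -18, -18]
/      : [-1116, 1]
/      : [-1116]
negate : [1116]
negate : [-1116]

-1116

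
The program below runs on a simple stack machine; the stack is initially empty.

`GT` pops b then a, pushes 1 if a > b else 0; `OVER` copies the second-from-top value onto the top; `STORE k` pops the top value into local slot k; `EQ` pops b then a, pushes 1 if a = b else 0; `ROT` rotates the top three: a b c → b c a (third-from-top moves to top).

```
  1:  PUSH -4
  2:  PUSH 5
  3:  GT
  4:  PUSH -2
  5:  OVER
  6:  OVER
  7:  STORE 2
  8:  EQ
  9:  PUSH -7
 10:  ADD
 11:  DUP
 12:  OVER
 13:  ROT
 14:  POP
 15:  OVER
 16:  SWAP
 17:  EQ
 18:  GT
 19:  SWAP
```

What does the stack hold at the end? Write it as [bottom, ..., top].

PUSH -4 → -4
PUSH 5  → -4 5
GT      → 0
PUSH -2 → 0 -2
OVER    → 0 -2 0
OVER    → 0 -2 0 -2
STORE 2 → 0 -2 0
EQ      → 0 0
PUSH -7 → 0 0 -7
ADD     → 0 -7
DUP     → 0 -7 -7
OVER    → 0 -7 -7 -7
ROT     → 0 -7 -7 -7
POP     → 0 -7 -7
OVER    → 0 -7 -7 -7
SWAP    → 0 -7 -7 -7
EQ      → 0 -7 1
GT      → 0 0
SWAP    → 0 0

[0, 0]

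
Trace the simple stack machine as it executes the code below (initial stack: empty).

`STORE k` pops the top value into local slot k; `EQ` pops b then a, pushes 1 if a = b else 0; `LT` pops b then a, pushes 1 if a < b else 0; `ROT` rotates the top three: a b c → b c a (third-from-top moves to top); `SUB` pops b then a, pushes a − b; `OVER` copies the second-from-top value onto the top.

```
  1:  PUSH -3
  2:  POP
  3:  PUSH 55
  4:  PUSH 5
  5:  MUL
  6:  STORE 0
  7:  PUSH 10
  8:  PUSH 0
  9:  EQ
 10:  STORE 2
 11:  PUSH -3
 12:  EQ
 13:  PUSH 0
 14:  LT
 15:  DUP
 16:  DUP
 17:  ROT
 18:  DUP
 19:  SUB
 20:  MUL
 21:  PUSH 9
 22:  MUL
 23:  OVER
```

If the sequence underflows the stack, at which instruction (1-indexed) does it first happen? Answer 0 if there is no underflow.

12

PUSH -3 → -3
POP     → (empty)
PUSH 55 → 55
PUSH 5  → 55 5
MUL     → 275
STORE 0 → (empty)
PUSH 10 → 10
PUSH 0  → 10 0
EQ      → 0
STORE 2 → (empty)
PUSH -3 → -3
EQ  — needs 2 operands, stack has 1 → underflow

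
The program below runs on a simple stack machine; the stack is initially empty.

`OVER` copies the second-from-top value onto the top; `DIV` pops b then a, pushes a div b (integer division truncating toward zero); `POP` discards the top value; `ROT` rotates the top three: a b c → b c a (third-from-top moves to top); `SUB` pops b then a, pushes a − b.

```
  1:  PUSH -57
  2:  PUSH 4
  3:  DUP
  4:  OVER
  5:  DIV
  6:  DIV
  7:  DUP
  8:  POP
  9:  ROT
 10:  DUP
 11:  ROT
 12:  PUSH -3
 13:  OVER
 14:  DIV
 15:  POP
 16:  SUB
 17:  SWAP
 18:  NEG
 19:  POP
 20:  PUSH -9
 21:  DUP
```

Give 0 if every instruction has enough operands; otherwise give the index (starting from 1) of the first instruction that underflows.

PUSH -57  [-57]
PUSH 4    [-57, 4]
DUP       [-57, 4, 4]
OVER      [-57, 4, 4, 4]
DIV       [-57, 4, 1]
DIV       [-57, 4]
DUP       [-57, 4, 4]
POP       [-57, 4]
ROT  — needs 3 operands, stack has 2 → underflow

9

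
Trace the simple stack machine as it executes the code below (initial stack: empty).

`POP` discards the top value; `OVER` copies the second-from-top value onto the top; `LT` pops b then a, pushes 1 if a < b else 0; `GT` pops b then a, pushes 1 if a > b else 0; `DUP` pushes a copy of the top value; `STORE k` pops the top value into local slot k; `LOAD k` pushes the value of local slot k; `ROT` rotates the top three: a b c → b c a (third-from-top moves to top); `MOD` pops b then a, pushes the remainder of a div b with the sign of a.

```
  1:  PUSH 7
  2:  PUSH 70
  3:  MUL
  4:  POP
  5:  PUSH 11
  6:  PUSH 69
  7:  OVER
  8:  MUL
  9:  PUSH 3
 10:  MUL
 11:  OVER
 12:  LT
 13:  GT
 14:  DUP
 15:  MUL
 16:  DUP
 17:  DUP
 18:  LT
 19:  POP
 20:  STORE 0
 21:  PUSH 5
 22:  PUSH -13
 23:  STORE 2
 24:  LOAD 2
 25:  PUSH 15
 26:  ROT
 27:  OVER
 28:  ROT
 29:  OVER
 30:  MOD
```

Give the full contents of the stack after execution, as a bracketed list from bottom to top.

[-13, 5, 15, 0]

PUSH 7   : 7
PUSH 70  : 7 70
MUL      : 490
POP      : (empty)
PUSH 11  : 11
PUSH 69  : 11 69
OVER     : 11 69 11
MUL      : 11 759
PUSH 3   : 11 759 3
MUL      : 11 2277
OVER     : 11 2277 11
LT       : 11 0
GT       : 1
DUP      : 1 1
MUL      : 1
DUP      : 1 1
DUP      : 1 1 1
LT       : 1 0
POP      : 1
STORE 0  : (empty)
PUSH 5   : 5
PUSH -13 : 5 -13
STORE 2  : 5
LOAD 2   : 5 -13
PUSH 15  : 5 -13 15
ROT      : -13 15 5
OVER     : -13 15 5 15
ROT      : -13 5 15 15
OVER     : -13 5 15 15 15
MOD      : -13 5 15 0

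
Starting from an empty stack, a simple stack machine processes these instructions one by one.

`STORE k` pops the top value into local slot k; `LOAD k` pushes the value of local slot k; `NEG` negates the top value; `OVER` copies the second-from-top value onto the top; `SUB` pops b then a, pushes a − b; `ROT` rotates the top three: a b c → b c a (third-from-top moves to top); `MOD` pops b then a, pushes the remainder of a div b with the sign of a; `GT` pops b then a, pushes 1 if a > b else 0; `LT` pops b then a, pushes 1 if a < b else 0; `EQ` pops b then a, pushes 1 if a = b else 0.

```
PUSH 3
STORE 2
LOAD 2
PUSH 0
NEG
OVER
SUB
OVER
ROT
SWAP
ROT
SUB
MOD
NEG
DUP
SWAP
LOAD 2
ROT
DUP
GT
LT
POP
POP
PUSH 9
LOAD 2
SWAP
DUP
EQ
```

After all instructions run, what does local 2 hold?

PUSH 3  : [3]
STORE 2 : []
LOAD 2  : [3]
PUSH 0  : [3, 0]
NEG     : [3, 0]
OVER    : [3, 0, 3]
SUB     : [3, -3]
OVER    : [3, -3, 3]
ROT     : [-3, 3, 3]
SWAP    : [-3, 3, 3]
ROT     : [3, 3, -3]
SUB     : [3, 6]
MOD     : [3]
NEG     : [-3]
DUP     : [-3, -3]
SWAP    : [-3, -3]
LOAD 2  : [-3, -3, 3]
ROT     : [-3, 3, -3]
DUP     : [-3, 3, -3, -3]
GT      : [-3, 3, 0]
LT      : [-3, 0]
POP     : [-3]
POP     : []
PUSH 9  : [9]
LOAD 2  : [9, 3]
SWAP    : [3, 9]
DUP     : [3, 9, 9]
EQ      : [3, 1]

3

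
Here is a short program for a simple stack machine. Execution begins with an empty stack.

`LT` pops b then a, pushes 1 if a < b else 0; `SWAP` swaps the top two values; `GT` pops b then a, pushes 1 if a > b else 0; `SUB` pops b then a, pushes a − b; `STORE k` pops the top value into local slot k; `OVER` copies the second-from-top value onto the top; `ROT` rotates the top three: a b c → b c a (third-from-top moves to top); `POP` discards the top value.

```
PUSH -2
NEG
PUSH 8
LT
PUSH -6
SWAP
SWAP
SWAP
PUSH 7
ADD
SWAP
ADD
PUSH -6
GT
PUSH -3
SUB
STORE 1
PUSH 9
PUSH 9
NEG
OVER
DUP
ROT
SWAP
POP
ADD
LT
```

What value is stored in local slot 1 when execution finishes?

PUSH -2 : -2
NEG     : 2
PUSH 8  : 2 8
LT      : 1
PUSH -6 : 1 -6
SWAP    : -6 1
SWAP    : 1 -6
SWAP    : -6 1
PUSH 7  : -6 1 7
ADD     : -6 8
SWAP    : 8 -6
ADD     : 2
PUSH -6 : 2 -6
GT      : 1
PUSH -3 : 1 -3
SUB     : 4
STORE 1 : (empty)
PUSH 9  : 9
PUSH 9  : 9 9
NEG     : 9 -9
OVER    : 9 -9 9
DUP     : 9 -9 9 9
ROT     : 9 9 9 -9
SWAP    : 9 9 -9 9
POP     : 9 9 -9
ADD     : 9 0
LT      : 0

4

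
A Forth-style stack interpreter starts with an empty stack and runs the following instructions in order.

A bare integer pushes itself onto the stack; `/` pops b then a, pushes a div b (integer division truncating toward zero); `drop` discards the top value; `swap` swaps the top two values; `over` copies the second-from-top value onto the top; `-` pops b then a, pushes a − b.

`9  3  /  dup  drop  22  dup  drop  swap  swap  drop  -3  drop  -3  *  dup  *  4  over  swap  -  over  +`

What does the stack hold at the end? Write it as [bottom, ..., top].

9    -> 9
3    -> 9 3
/    -> 3
dup  -> 3 3
drop -> 3
22   -> 3 22
dup  -> 3 22 22
drop -> 3 22
swap -> 22 3
swap -> 3 22
drop -> 3
-3   -> 3 -3
drop -> 3
-3   -> 3 -3
*    -> -9
dup  -> -9 -9
*    -> 81
4    -> 81 4
over -> 81 4 81
swap -> 81 81 4
-    -> 81 77
over -> 81 77 81
+    -> 81 158

[81, 158]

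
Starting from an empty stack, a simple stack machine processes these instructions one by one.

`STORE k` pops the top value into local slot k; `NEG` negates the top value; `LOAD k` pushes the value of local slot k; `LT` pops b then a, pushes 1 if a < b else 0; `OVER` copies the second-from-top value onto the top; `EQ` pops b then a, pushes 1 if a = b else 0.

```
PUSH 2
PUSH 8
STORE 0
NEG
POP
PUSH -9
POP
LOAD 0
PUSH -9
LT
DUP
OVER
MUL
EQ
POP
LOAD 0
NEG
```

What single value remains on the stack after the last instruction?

PUSH 2  → [2]
PUSH 8  → [2, 8]
STORE 0 → [2]
NEG     → [-2]
POP     → []
PUSH -9 → [-9]
POP     → []
LOAD 0  → [8]
PUSH -9 → [8, -9]
LT      → [0]
DUP     → [0, 0]
OVER    → [0, 0, 0]
MUL     → [0, 0]
EQ      → [1]
POP     → []
LOAD 0  → [8]
NEG     → [-8]

-8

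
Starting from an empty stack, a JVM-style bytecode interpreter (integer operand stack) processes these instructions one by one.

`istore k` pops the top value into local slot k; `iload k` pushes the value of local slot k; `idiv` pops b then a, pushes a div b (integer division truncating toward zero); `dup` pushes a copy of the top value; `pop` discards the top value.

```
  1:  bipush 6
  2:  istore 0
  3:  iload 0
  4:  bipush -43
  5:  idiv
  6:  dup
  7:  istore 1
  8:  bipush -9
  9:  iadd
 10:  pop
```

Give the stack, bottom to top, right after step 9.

[-9]

bipush 6   → [6]
istore 0   → []
iload 0    → [6]
bipush -43 → [6, -43]
idiv       → [0]
dup        → [0, 0]
istore 1   → [0]
bipush -9  → [0, -9]
iadd       → [-9]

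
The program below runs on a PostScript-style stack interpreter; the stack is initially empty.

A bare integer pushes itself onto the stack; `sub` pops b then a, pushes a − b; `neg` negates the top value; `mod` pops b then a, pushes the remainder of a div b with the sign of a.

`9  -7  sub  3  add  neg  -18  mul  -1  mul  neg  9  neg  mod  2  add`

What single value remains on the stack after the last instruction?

2

9    9
-7   9 -7
sub  16
3    16 3
add  19
neg  -19
-18  -19 -18
mul  342
-1   342 -1
mul  -342
neg  342
9    342 9
neg  342 -9
mod  0
2    0 2
add  2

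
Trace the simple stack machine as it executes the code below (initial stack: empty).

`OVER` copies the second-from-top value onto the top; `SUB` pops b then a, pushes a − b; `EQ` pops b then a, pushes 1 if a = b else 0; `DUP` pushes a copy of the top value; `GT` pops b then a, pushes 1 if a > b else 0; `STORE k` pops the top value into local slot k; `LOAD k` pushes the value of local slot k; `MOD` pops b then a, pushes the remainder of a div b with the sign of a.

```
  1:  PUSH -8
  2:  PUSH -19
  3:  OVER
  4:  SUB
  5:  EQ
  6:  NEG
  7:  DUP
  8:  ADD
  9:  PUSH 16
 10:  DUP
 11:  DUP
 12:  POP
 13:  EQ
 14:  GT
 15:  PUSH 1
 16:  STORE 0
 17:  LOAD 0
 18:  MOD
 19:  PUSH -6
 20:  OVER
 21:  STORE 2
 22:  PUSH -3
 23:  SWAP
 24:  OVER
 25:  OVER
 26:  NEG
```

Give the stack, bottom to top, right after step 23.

[0, -3, -6]

PUSH -8   [-8]
PUSH -19  [-8, -19]
OVER      [-8, -19, -8]
SUB       [-8, -11]
EQ        [0]
NEG       [0]
DUP       [0, 0]
ADD       [0]
PUSH 16   [0, 16]
DUP       [0, 16, 16]
DUP       [0, 16, 16, 16]
POP       [0, 16, 16]
EQ        [0, 1]
GT        [0]
PUSH 1    [0, 1]
STORE 0   [0]
LOAD 0    [0, 1]
MOD       [0]
PUSH -6   [0, -6]
OVER      [0, -6, 0]
STORE 2   [0, -6]
PUSH -3   [0, -6, -3]
SWAP      [0, -3, -6]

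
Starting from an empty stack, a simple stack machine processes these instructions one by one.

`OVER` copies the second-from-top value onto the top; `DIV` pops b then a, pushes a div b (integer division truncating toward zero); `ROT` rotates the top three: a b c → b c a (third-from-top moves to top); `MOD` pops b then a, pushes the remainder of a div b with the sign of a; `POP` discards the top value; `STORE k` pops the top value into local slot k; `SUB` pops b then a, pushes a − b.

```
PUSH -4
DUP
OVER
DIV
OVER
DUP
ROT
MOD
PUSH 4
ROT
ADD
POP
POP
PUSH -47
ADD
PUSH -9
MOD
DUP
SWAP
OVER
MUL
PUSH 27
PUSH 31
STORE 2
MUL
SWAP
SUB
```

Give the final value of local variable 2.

31

PUSH -4  : -4
DUP      : -4 -4
OVER     : -4 -4 -4
DIV      : -4 1
OVER     : -4 1 -4
DUP      : -4 1 -4 -4
ROT      : -4 -4 -4 1
MOD      : -4 -4 0
PUSH 4   : -4 -4 0 4
ROT      : -4 0 4 -4
ADD      : -4 0 0
POP      : -4 0
POP      : -4
PUSH -47 : -4 -47
ADD      : -51
PUSH -9  : -51 -9
MOD      : -6
DUP      : -6 -6
SWAP     : -6 -6
OVER     : -6 -6 -6
MUL      : -6 36
PUSH 27  : -6 36 27
PUSH 31  : -6 36 27 31
STORE 2  : -6 36 27
MUL      : -6 972
SWAP     : 972 -6
SUB      : 978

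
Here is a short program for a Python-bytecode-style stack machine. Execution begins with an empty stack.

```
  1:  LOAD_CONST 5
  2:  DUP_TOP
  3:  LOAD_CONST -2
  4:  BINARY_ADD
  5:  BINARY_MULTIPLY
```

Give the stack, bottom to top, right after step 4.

[5, 3]

LOAD_CONST 5  -> [5]
DUP_TOP       -> [5, 5]
LOAD_CONST -2 -> [5, 5, -2]
BINARY_ADD    -> [5, 3]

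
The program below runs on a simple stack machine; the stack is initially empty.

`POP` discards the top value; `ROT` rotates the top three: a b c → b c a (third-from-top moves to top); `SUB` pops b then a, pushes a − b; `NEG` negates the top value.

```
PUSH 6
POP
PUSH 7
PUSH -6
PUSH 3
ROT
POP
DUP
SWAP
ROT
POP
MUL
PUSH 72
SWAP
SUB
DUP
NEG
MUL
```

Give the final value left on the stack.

-3969

PUSH 6  → [6]
POP     → []
PUSH 7  → [7]
PUSH -6 → [7, -6]
PUSH 3  → [7, -6, 3]
ROT     → [-6, 3, 7]
POP     → [-6, 3]
DUP     → [-6, 3, 3]
SWAP    → [-6, 3, 3]
ROT     → [3, 3, -6]
POP     → [3, 3]
MUL     → [9]
PUSH 72 → [9, 72]
SWAP    → [72, 9]
SUB     → [63]
DUP     → [63, 63]
NEG     → [63, -63]
MUL     → [-3969]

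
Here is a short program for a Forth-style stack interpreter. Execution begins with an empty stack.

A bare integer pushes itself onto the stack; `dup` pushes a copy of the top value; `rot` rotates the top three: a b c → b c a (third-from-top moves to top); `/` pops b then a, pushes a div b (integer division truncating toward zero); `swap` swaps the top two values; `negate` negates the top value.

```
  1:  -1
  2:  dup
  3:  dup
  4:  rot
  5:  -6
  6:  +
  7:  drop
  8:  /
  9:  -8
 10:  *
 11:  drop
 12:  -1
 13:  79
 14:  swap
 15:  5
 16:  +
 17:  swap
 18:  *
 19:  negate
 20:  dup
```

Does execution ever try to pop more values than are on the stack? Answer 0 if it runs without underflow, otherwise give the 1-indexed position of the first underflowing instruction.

-1      [-1]
dup     [-1, -1]
dup     [-1, -1, -1]
rot     [-1, -1, -1]
-6      [-1, -1, -1, -6]
+       [-1, -1, -7]
drop    [-1, -1]
/       [1]
-8      [1, -8]
*       [-8]
drop    []
-1      [-1]
79      [-1, 79]
swap    [79, -1]
5       [79, -1, 5]
+       [79, 4]
swap    [4, 79]
*       [316]
negate  [-316]
dup     [-316, -316]

0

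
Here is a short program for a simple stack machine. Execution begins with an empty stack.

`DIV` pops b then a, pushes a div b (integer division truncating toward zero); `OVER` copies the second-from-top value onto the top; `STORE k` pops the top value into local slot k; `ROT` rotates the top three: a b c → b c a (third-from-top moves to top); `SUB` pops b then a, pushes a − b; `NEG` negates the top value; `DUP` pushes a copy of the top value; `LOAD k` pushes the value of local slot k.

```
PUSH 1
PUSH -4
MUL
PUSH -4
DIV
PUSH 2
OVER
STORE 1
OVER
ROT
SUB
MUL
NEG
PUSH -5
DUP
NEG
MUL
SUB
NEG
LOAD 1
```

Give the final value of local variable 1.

1

PUSH 1  : 1
PUSH -4 : 1 -4
MUL     : -4
PUSH -4 : -4 -4
DIV     : 1
PUSH 2  : 1 2
OVER    : 1 2 1
STORE 1 : 1 2
OVER    : 1 2 1
ROT     : 2 1 1
SUB     : 2 0
MUL     : 0
NEG     : 0
PUSH -5 : 0 -5
DUP     : 0 -5 -5
NEG     : 0 -5 5
MUL     : 0 -25
SUB     : 25
NEG     : -25
LOAD 1  : -25 1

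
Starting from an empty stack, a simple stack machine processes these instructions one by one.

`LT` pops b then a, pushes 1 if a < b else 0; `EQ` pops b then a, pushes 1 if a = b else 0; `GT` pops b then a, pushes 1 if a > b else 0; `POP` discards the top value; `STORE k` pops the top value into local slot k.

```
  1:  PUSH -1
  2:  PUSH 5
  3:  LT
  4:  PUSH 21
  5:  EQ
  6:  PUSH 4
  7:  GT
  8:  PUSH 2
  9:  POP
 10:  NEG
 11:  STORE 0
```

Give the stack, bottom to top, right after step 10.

PUSH -1  -1
PUSH 5   -1 5
LT       1
PUSH 21  1 21
EQ       0
PUSH 4   0 4
GT       0
PUSH 2   0 2
POP      0
NEG      0

[0]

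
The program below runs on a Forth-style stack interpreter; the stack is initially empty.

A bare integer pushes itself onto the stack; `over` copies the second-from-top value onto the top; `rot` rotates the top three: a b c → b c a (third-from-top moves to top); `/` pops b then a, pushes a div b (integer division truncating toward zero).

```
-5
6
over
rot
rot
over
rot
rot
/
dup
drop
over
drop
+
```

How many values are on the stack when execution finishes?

2

-5   → [-5]
6    → [-5, 6]
over → [-5, 6, -5]
rot  → [6, -5, -5]
rot  → [-5, -5, 6]
over → [-5, -5, 6, -5]
rot  → [-5, 6, -5, -5]
rot  → [-5, -5, -5, 6]
/    → [-5, -5, 0]
dup  → [-5, -5, 0, 0]
drop → [-5, -5, 0]
over → [-5, -5, 0, -5]
drop → [-5, -5, 0]
+    → [-5, -5]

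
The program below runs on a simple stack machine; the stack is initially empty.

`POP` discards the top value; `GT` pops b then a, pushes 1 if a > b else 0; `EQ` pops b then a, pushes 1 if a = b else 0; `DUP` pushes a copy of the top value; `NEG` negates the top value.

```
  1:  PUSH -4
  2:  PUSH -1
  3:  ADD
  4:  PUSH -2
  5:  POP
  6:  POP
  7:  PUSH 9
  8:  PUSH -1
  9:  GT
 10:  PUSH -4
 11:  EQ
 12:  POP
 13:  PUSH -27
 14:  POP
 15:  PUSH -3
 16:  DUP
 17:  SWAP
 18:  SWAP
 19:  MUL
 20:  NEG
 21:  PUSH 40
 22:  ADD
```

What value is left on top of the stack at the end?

PUSH -4  -> [-4]
PUSH -1  -> [-4, -1]
ADD      -> [-5]
PUSH -2  -> [-5, -2]
POP      -> [-5]
POP      -> []
PUSH 9   -> [9]
PUSH -1  -> [9, -1]
GT       -> [1]
PUSH -4  -> [1, -4]
EQ       -> [0]
POP      -> []
PUSH -27 -> [-27]
POP      -> []
PUSH -3  -> [-3]
DUP      -> [-3, -3]
SWAP     -> [-3, -3]
SWAP     -> [-3, -3]
MUL      -> [9]
NEG      -> [-9]
PUSH 40  -> [-9, 40]
ADD      -> [31]

31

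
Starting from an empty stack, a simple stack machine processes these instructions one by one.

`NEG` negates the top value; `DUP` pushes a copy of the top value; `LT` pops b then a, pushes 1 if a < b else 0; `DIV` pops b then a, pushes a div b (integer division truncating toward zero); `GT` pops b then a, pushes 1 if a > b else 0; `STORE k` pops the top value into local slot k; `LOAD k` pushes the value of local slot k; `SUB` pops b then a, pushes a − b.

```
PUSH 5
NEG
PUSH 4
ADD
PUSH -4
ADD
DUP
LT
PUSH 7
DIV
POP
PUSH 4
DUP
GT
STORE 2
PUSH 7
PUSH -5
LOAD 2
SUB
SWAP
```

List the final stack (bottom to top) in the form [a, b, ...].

PUSH 5  -> [5]
NEG     -> [-5]
PUSH 4  -> [-5, 4]
ADD     -> [-1]
PUSH -4 -> [-1, -4]
ADD     -> [-5]
DUP     -> [-5, -5]
LT      -> [0]
PUSH 7  -> [0, 7]
DIV     -> [0]
POP     -> []
PUSH 4  -> [4]
DUP     -> [4, 4]
GT      -> [0]
STORE 2 -> []
PUSH 7  -> [7]
PUSH -5 -> [7, -5]
LOAD 2  -> [7, -5, 0]
SUB     -> [7, -5]
SWAP    -> [-5, 7]

[-5, 7]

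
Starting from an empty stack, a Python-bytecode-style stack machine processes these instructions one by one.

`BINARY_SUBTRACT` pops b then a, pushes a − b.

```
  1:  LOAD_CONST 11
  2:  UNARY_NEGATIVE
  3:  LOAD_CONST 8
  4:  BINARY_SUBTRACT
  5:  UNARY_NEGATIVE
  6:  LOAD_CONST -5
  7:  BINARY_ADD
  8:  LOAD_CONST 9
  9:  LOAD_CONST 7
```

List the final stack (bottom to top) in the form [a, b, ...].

LOAD_CONST 11   → [11]
UNARY_NEGATIVE  → [-11]
LOAD_CONST 8    → [-11, 8]
BINARY_SUBTRACT → [-19]
UNARY_NEGATIVE  → [19]
LOAD_CONST -5   → [19, -5]
BINARY_ADD      → [14]
LOAD_CONST 9    → [14, 9]
LOAD_CONST 7    → [14, 9, 7]

[14, 9, 7]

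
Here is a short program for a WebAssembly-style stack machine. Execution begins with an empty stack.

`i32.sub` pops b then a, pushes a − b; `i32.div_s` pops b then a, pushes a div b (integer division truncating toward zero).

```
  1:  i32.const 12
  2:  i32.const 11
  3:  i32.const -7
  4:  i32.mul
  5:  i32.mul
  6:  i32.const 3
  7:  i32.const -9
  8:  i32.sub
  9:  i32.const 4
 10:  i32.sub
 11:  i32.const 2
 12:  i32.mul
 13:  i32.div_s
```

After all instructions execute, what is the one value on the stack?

-57

i32.const 12 : 12
i32.const 11 : 12 11
i32.const -7 : 12 11 -7
i32.mul      : 12 -77
i32.mul      : -924
i32.const 3  : -924 3
i32.const -9 : -924 3 -9
i32.sub      : -924 12
i32.const 4  : -924 12 4
i32.sub      : -924 8
i32.const 2  : -924 8 2
i32.mul      : -924 16
i32.div_s    : -57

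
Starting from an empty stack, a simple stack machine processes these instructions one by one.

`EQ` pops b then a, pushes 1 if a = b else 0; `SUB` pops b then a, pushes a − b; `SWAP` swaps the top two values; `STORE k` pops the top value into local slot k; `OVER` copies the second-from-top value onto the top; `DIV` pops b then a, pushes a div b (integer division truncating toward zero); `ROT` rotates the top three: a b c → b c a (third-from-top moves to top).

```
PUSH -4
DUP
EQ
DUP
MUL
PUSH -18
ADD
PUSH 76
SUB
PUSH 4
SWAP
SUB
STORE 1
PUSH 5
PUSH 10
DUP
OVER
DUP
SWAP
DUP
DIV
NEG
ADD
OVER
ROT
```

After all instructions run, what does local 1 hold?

PUSH -4   [-4]
DUP       [-4, -4]
EQ        [1]
DUP       [1, 1]
MUL       [1]
PUSH -18  [1, -18]
ADD       [-17]
PUSH 76   [-17, 76]
SUB       [-93]
PUSH 4    [-93, 4]
SWAP      [4, -93]
SUB       [97]
STORE 1   []
PUSH 5    [5]
PUSH 10   [5, 10]
DUP       [5, 10, 10]
OVER      [5, 10, 10, 10]
DUP       [5, 10, 10, 10, 10]
SWAP      [5, 10, 10, 10, 10]
DUP       [5, 10, 10, 10, 10, 10]
DIV       [5, 10, 10, 10, 1]
NEG       [5, 10, 10, 10, -1]
ADD       [5, 10, 10, 9]
OVER      [5, 10, 10, 9, 10]
ROT       [5, 10, 9, 10, 10]

97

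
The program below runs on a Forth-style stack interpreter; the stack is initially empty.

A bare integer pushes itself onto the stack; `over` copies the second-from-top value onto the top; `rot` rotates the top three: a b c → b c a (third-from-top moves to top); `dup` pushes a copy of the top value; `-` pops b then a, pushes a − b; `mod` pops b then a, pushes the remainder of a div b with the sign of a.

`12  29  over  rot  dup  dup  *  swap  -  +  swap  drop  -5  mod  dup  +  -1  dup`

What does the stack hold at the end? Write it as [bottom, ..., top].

[8, -1, -1]

12   → [12]
29   → [12, 29]
over → [12, 29, 12]
rot  → [29, 12, 12]
dup  → [29, 12, 12, 12]
dup  → [29, 12, 12, 12, 12]
*    → [29, 12, 12, 144]
swap → [29, 12, 144, 12]
-    → [29, 12, 132]
+    → [29, 144]
swap → [144, 29]
drop → [144]
-5   → [144, -5]
mod  → [4]
dup  → [4, 4]
+    → [8]
-1   → [8, -1]
dup  → [8, -1, -1]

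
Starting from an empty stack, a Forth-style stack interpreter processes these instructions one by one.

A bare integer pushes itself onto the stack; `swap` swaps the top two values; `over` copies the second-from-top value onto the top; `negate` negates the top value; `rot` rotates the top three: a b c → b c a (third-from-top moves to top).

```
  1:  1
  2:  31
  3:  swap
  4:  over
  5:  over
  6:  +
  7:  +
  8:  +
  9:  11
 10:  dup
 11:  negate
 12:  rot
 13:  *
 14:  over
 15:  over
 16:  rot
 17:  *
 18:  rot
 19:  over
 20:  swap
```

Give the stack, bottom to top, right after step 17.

1       [1]
31      [1, 31]
swap    [31, 1]
over    [31, 1, 31]
over    [31, 1, 31, 1]
+       [31, 1, 32]
+       [31, 33]
+       [64]
11      [64, 11]
dup     [64, 11, 11]
negate  [64, 11, -11]
rot     [11, -11, 64]
*       [11, -704]
over    [11, -704, 11]
over    [11, -704, 11, -704]
rot     [11, 11, -704, -704]
*       [11, 11, 495616]

[11, 11, 495616]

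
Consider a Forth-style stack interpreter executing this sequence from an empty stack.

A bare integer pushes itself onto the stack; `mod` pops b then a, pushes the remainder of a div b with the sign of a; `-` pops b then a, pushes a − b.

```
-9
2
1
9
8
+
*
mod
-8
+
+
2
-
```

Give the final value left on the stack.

-9   -9
2    -9 2
1    -9 2 1
9    -9 2 1 9
8    -9 2 1 9 8
+    -9 2 1 17
*    -9 2 17
mod  -9 2
-8   -9 2 -8
+    -9 -6
+    -15
2    -15 2
-    -17

-17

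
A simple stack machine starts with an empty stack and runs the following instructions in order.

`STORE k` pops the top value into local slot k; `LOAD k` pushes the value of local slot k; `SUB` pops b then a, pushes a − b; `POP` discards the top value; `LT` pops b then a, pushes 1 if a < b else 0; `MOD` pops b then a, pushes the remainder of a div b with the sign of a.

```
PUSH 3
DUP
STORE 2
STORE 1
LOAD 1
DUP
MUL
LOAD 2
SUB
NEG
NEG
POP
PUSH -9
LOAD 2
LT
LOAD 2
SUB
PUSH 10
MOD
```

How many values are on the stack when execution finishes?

1

PUSH 3  → [3]
DUP     → [3, 3]
STORE 2 → [3]
STORE 1 → []
LOAD 1  → [3]
DUP     → [3, 3]
MUL     → [9]
LOAD 2  → [9, 3]
SUB     → [6]
NEG     → [-6]
NEG     → [6]
POP     → []
PUSH -9 → [-9]
LOAD 2  → [-9, 3]
LT      → [1]
LOAD 2  → [1, 3]
SUB     → [-2]
PUSH 10 → [-2, 10]
MOD     → [-2]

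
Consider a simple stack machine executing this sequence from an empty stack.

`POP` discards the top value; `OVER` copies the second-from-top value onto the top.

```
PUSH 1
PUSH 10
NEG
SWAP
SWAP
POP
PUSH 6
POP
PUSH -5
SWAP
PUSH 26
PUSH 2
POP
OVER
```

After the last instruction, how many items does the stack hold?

PUSH 1  → 1
PUSH 10 → 1 10
NEG     → 1 -10
SWAP    → -10 1
SWAP    → 1 -10
POP     → 1
PUSH 6  → 1 6
POP     → 1
PUSH -5 → 1 -5
SWAP    → -5 1
PUSH 26 → -5 1 26
PUSH 2  → -5 1 26 2
POP     → -5 1 26
OVER    → -5 1 26 1

4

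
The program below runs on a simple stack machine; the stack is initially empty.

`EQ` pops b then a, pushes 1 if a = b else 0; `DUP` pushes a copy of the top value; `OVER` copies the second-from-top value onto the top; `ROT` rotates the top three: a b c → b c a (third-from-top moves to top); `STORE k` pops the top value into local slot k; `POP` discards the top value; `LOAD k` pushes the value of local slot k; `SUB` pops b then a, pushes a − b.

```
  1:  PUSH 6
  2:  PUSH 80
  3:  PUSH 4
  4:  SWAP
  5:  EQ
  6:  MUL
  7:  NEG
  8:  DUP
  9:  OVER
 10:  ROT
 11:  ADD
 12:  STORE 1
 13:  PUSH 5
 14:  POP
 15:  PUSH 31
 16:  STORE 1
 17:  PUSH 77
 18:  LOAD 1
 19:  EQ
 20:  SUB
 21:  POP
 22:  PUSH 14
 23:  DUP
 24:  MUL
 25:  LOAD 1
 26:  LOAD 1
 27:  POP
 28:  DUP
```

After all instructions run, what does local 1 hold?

PUSH 6  → 6
PUSH 80 → 6 80
PUSH 4  → 6 80 4
SWAP    → 6 4 80
EQ      → 6 0
MUL     → 0
NEG     → 0
DUP     → 0 0
OVER    → 0 0 0
ROT     → 0 0 0
ADD     → 0 0
STORE 1 → 0
PUSH 5  → 0 5
POP     → 0
PUSH 31 → 0 31
STORE 1 → 0
PUSH 77 → 0 77
LOAD 1  → 0 77 31
EQ      → 0 0
SUB     → 0
POP     → (empty)
PUSH 14 → 14
DUP     → 14 14
MUL     → 196
LOAD 1  → 196 31
LOAD 1  → 196 31 31
POP     → 196 31
DUP     → 196 31 31

31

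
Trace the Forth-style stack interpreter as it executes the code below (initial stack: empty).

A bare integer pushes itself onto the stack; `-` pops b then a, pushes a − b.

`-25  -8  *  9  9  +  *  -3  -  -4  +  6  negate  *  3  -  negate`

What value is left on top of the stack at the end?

-25    -> -25
-8     -> -25 -8
*      -> 200
9      -> 200 9
9      -> 200 9 9
+      -> 200 18
*      -> 3600
-3     -> 3600 -3
-      -> 3603
-4     -> 3603 -4
+      -> 3599
6      -> 3599 6
negate -> 3599 -6
*      -> -21594
3      -> -21594 3
-      -> -21597
negate -> 21597

21597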